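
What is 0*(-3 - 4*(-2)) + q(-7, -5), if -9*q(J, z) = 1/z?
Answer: 1/45 ≈ 0.022222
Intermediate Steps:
q(J, z) = -1/(9*z)
0*(-3 - 4*(-2)) + q(-7, -5) = 0*(-3 - 4*(-2)) - ⅑/(-5) = 0*(-3 + 8) - ⅑*(-⅕) = 0*5 + 1/45 = 0 + 1/45 = 1/45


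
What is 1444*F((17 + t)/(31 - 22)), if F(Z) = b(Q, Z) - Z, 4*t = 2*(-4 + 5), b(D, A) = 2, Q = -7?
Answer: 722/9 ≈ 80.222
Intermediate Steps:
t = ½ (t = (2*(-4 + 5))/4 = (2*1)/4 = (¼)*2 = ½ ≈ 0.50000)
F(Z) = 2 - Z
1444*F((17 + t)/(31 - 22)) = 1444*(2 - (17 + ½)/(31 - 22)) = 1444*(2 - 35/(2*9)) = 1444*(2 - 1*35/18) = 1444*(2 - 35/18) = 1444*(1/18) = 722/9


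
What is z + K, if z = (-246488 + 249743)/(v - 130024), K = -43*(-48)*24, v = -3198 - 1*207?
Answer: 6609535689/133429 ≈ 49536.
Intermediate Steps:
v = -3405 (v = -3198 - 207 = -3405)
K = 49536 (K = 2064*24 = 49536)
z = -3255/133429 (z = (-246488 + 249743)/(-3405 - 130024) = 3255/(-133429) = 3255*(-1/133429) = -3255/133429 ≈ -0.024395)
z + K = -3255/133429 + 49536 = 6609535689/133429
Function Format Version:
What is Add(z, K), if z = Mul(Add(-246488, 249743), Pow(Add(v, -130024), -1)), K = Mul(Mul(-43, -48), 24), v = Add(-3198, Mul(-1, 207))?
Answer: Rational(6609535689, 133429) ≈ 49536.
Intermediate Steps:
v = -3405 (v = Add(-3198, -207) = -3405)
K = 49536 (K = Mul(2064, 24) = 49536)
z = Rational(-3255, 133429) (z = Mul(Add(-246488, 249743), Pow(Add(-3405, -130024), -1)) = Mul(3255, Pow(-133429, -1)) = Mul(3255, Rational(-1, 133429)) = Rational(-3255, 133429) ≈ -0.024395)
Add(z, K) = Add(Rational(-3255, 133429), 49536) = Rational(6609535689, 133429)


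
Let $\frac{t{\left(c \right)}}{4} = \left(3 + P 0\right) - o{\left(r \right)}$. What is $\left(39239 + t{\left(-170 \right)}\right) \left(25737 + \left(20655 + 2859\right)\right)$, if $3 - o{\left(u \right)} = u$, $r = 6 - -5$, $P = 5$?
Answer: $1934727033$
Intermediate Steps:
$r = 11$ ($r = 6 + 5 = 11$)
$o{\left(u \right)} = 3 - u$
$t{\left(c \right)} = 44$ ($t{\left(c \right)} = 4 \left(\left(3 + 5 \cdot 0\right) - \left(3 - 11\right)\right) = 4 \left(\left(3 + 0\right) - \left(3 - 11\right)\right) = 4 \left(3 - -8\right) = 4 \left(3 + 8\right) = 4 \cdot 11 = 44$)
$\left(39239 + t{\left(-170 \right)}\right) \left(25737 + \left(20655 + 2859\right)\right) = \left(39239 + 44\right) \left(25737 + \left(20655 + 2859\right)\right) = 39283 \left(25737 + 23514\right) = 39283 \cdot 49251 = 1934727033$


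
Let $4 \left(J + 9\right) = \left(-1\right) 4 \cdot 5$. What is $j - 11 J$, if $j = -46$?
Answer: $108$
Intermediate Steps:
$J = -14$ ($J = -9 + \frac{\left(-1\right) 4 \cdot 5}{4} = -9 + \frac{\left(-4\right) 5}{4} = -9 + \frac{1}{4} \left(-20\right) = -9 - 5 = -14$)
$j - 11 J = -46 - -154 = -46 + 154 = 108$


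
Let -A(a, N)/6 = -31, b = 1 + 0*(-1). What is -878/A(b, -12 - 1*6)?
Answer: -439/93 ≈ -4.7204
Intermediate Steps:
b = 1 (b = 1 + 0 = 1)
A(a, N) = 186 (A(a, N) = -6*(-31) = 186)
-878/A(b, -12 - 1*6) = -878/186 = -878*1/186 = -439/93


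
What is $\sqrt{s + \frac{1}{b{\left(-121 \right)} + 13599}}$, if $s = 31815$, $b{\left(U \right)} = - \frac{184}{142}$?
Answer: $\frac{\sqrt{29653762608374762}}{965437} \approx 178.37$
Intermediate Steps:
$b{\left(U \right)} = - \frac{92}{71}$ ($b{\left(U \right)} = \left(-184\right) \frac{1}{142} = - \frac{92}{71}$)
$\sqrt{s + \frac{1}{b{\left(-121 \right)} + 13599}} = \sqrt{31815 + \frac{1}{- \frac{92}{71} + 13599}} = \sqrt{31815 + \frac{1}{\frac{965437}{71}}} = \sqrt{31815 + \frac{71}{965437}} = \sqrt{\frac{30715378226}{965437}} = \frac{\sqrt{29653762608374762}}{965437}$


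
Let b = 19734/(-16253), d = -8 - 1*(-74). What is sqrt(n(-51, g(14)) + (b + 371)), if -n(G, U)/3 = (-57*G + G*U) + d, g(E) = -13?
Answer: I*sqrt(2783774751535)/16253 ≈ 102.66*I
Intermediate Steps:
d = 66 (d = -8 + 74 = 66)
b = -19734/16253 (b = 19734*(-1/16253) = -19734/16253 ≈ -1.2142)
n(G, U) = -198 + 171*G - 3*G*U (n(G, U) = -3*((-57*G + G*U) + 66) = -3*(66 - 57*G + G*U) = -198 + 171*G - 3*G*U)
sqrt(n(-51, g(14)) + (b + 371)) = sqrt((-198 + 171*(-51) - 3*(-51)*(-13)) + (-19734/16253 + 371)) = sqrt((-198 - 8721 - 1989) + 6010129/16253) = sqrt(-10908 + 6010129/16253) = sqrt(-171277595/16253) = I*sqrt(2783774751535)/16253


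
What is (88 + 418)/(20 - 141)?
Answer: -46/11 ≈ -4.1818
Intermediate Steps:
(88 + 418)/(20 - 141) = 506/(-121) = 506*(-1/121) = -46/11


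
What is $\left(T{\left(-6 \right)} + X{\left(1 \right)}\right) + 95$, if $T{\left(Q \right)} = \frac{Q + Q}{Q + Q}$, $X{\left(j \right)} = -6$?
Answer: $90$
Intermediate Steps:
$T{\left(Q \right)} = 1$ ($T{\left(Q \right)} = \frac{2 Q}{2 Q} = 2 Q \frac{1}{2 Q} = 1$)
$\left(T{\left(-6 \right)} + X{\left(1 \right)}\right) + 95 = \left(1 - 6\right) + 95 = -5 + 95 = 90$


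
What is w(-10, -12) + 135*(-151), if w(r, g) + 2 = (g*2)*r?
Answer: -20147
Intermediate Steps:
w(r, g) = -2 + 2*g*r (w(r, g) = -2 + (g*2)*r = -2 + (2*g)*r = -2 + 2*g*r)
w(-10, -12) + 135*(-151) = (-2 + 2*(-12)*(-10)) + 135*(-151) = (-2 + 240) - 20385 = 238 - 20385 = -20147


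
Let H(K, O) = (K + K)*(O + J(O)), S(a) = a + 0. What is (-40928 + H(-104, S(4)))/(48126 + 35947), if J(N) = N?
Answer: -3872/7643 ≈ -0.50661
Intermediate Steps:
S(a) = a
H(K, O) = 4*K*O (H(K, O) = (K + K)*(O + O) = (2*K)*(2*O) = 4*K*O)
(-40928 + H(-104, S(4)))/(48126 + 35947) = (-40928 + 4*(-104)*4)/(48126 + 35947) = (-40928 - 1664)/84073 = -42592*1/84073 = -3872/7643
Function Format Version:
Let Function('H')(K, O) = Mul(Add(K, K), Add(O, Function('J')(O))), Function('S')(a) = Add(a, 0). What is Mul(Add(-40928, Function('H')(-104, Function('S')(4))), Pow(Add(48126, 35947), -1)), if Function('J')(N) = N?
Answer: Rational(-3872, 7643) ≈ -0.50661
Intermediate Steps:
Function('S')(a) = a
Function('H')(K, O) = Mul(4, K, O) (Function('H')(K, O) = Mul(Add(K, K), Add(O, O)) = Mul(Mul(2, K), Mul(2, O)) = Mul(4, K, O))
Mul(Add(-40928, Function('H')(-104, Function('S')(4))), Pow(Add(48126, 35947), -1)) = Mul(Add(-40928, Mul(4, -104, 4)), Pow(Add(48126, 35947), -1)) = Mul(Add(-40928, -1664), Pow(84073, -1)) = Mul(-42592, Rational(1, 84073)) = Rational(-3872, 7643)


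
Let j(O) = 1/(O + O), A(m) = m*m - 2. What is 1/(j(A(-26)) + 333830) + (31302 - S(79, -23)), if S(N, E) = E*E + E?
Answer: 13858287492784/450002841 ≈ 30796.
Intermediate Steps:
A(m) = -2 + m² (A(m) = m² - 2 = -2 + m²)
S(N, E) = E + E² (S(N, E) = E² + E = E + E²)
j(O) = 1/(2*O)
1/(j(A(-26)) + 333830) + (31302 - S(79, -23)) = 1/(1/(2*(-2 + (-26)²)) + 333830) + (31302 - (-23)*(1 - 23)) = 1/(1/(2*(-2 + 676)) + 333830) + (31302 - (-23)*(-22)) = 1/((½)/674 + 333830) + (31302 - 1*506) = 1/((½)*(1/674) + 333830) + (31302 - 506) = 1/(1/1348 + 333830) + 30796 = 1/(450002841/1348) + 30796 = 1348/450002841 + 30796 = 13858287492784/450002841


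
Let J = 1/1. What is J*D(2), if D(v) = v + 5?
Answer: 7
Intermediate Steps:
D(v) = 5 + v
J = 1
J*D(2) = 1*(5 + 2) = 1*7 = 7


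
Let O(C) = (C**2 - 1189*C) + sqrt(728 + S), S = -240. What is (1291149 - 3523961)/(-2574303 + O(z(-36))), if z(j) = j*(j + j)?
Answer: -2371855901676/1128423926041 + 4465624*sqrt(122)/1128423926041 ≈ -2.1019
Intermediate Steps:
z(j) = 2*j**2 (z(j) = j*(2*j) = 2*j**2)
O(C) = C**2 - 1189*C + 2*sqrt(122) (O(C) = (C**2 - 1189*C) + sqrt(728 - 240) = (C**2 - 1189*C) + sqrt(488) = (C**2 - 1189*C) + 2*sqrt(122) = C**2 - 1189*C + 2*sqrt(122))
(1291149 - 3523961)/(-2574303 + O(z(-36))) = (1291149 - 3523961)/(-2574303 + ((2*(-36)**2)**2 - 2378*(-36)**2 + 2*sqrt(122))) = -2232812/(-2574303 + ((2*1296)**2 - 2378*1296 + 2*sqrt(122))) = -2232812/(-2574303 + (2592**2 - 1189*2592 + 2*sqrt(122))) = -2232812/(-2574303 + (6718464 - 3081888 + 2*sqrt(122))) = -2232812/(-2574303 + (3636576 + 2*sqrt(122))) = -2232812/(1062273 + 2*sqrt(122))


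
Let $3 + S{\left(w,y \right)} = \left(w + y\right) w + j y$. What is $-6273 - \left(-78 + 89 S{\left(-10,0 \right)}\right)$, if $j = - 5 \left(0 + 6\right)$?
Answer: $-14828$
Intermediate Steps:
$j = -30$ ($j = \left(-5\right) 6 = -30$)
$S{\left(w,y \right)} = -3 - 30 y + w \left(w + y\right)$ ($S{\left(w,y \right)} = -3 + \left(\left(w + y\right) w - 30 y\right) = -3 + \left(w \left(w + y\right) - 30 y\right) = -3 + \left(- 30 y + w \left(w + y\right)\right) = -3 - 30 y + w \left(w + y\right)$)
$-6273 - \left(-78 + 89 S{\left(-10,0 \right)}\right) = -6273 + \left(78 - 89 \left(-3 + \left(-10\right)^{2} - 0 - 0\right)\right) = -6273 + \left(78 - 89 \left(-3 + 100 + 0 + 0\right)\right) = -6273 + \left(78 - 8633\right) = -6273 - 8555 = -14828$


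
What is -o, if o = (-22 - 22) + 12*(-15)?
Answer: 224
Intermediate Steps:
o = -224 (o = -44 - 180 = -224)
-o = -1*(-224) = 224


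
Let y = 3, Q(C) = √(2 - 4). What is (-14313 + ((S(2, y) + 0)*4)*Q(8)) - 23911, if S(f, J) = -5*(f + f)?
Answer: -38224 - 80*I*√2 ≈ -38224.0 - 113.14*I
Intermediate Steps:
Q(C) = I*√2 (Q(C) = √(-2) = I*√2)
S(f, J) = -10*f
(-14313 + ((S(2, y) + 0)*4)*Q(8)) - 23911 = (-14313 + ((-10*2 + 0)*4)*(I*√2)) - 23911 = (-14313 + ((-20 + 0)*4)*(I*√2)) - 23911 = (-14313 + (-20*4)*(I*√2)) - 23911 = (-14313 - 80*I*√2) - 23911 = -38224 - 80*I*√2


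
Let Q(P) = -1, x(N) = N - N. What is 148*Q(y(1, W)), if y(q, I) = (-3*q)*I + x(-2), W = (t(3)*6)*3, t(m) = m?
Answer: -148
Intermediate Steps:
x(N) = 0
W = 54 (W = (3*6)*3 = 18*3 = 54)
y(q, I) = -3*I*q (y(q, I) = (-3*q)*I + 0 = -3*I*q + 0 = -3*I*q)
148*Q(y(1, W)) = 148*(-1) = -148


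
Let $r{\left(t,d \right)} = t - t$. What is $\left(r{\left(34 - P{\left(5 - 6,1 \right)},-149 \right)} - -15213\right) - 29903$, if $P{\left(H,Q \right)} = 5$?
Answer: $-14690$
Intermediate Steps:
$r{\left(t,d \right)} = 0$
$\left(r{\left(34 - P{\left(5 - 6,1 \right)},-149 \right)} - -15213\right) - 29903 = \left(0 - -15213\right) - 29903 = \left(0 + 15213\right) - 29903 = 15213 - 29903 = -14690$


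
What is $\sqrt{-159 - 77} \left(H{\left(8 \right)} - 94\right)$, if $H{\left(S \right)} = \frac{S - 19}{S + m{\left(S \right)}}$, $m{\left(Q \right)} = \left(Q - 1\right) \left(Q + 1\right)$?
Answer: $- \frac{13370 i \sqrt{59}}{71} \approx - 1446.4 i$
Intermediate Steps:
$m{\left(Q \right)} = \left(1 + Q\right) \left(-1 + Q\right)$ ($m{\left(Q \right)} = \left(-1 + Q\right) \left(1 + Q\right) = \left(1 + Q\right) \left(-1 + Q\right)$)
$H{\left(S \right)} = \frac{-19 + S}{-1 + S + S^{2}}$ ($H{\left(S \right)} = \frac{S - 19}{S + \left(-1 + S^{2}\right)} = \frac{-19 + S}{-1 + S + S^{2}}$)
$\sqrt{-159 - 77} \left(H{\left(8 \right)} - 94\right) = \sqrt{-159 - 77} \left(\frac{-19 + 8}{-1 + 8 + 8^{2}} - 94\right) = \sqrt{-236} \left(\frac{1}{-1 + 8 + 64} \left(-11\right) - 94\right) = 2 i \sqrt{59} \left(\frac{1}{71} \left(-11\right) - 94\right) = 2 i \sqrt{59} \left(- \frac{11}{71} - 94\right) = 2 i \sqrt{59} \left(- \frac{6685}{71}\right) = - \frac{13370 i \sqrt{59}}{71}$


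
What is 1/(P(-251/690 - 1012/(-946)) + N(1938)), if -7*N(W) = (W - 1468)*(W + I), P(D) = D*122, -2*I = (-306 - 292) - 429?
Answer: -103845/17084016806 ≈ -6.0785e-6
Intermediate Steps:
I = 1027/2 (I = -((-306 - 292) - 429)/2 = -(-598 - 429)/2 = -½*(-1027) = 1027/2 ≈ 513.50)
P(D) = 122*D
N(W) = -(-1468 + W)*(1027/2 + W)/7 (N(W) = -(W - 1468)*(W + 1027/2)/7 = -(-1468 + W)*(1027/2 + W)/7)
1/(P(-251/690 - 1012/(-946)) + N(1938)) = 1/(122*(-251/690 - 1012/(-946)) + (753818/7 - ⅐*1938² + (1909/14)*1938)) = 1/(122*(-251*1/690 - 1012*(-1/946)) + (753818/7 - ⅐*3755844 + 1849821/7)) = 1/(122*(-251/690 + 46/43) + (753818/7 - 3755844/7 + 1849821/7)) = 1/(122*(20947/29670) - 1152205/7) = 1/(1277767/14835 - 1152205/7) = 1/(-17084016806/103845) = -103845/17084016806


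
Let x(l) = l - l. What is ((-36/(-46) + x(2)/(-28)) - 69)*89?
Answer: -139641/23 ≈ -6071.3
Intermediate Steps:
x(l) = 0
((-36/(-46) + x(2)/(-28)) - 69)*89 = ((-36/(-46) + 0/(-28)) - 69)*89 = ((-36*(-1/46) + 0*(-1/28)) - 69)*89 = ((18/23 + 0) - 69)*89 = (18/23 - 69)*89 = -1569/23*89 = -139641/23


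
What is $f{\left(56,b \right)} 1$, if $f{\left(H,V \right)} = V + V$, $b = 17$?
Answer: $34$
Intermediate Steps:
$f{\left(H,V \right)} = 2 V$
$f{\left(56,b \right)} 1 = 2 \cdot 17 \cdot 1 = 34 \cdot 1 = 34$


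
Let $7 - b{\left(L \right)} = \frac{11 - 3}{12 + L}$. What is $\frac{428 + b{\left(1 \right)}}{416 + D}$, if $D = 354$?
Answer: $\frac{5647}{10010} \approx 0.56414$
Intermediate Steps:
$b{\left(L \right)} = 7 - \frac{8}{12 + L}$ ($b{\left(L \right)} = 7 - \frac{11 - 3}{12 + L} = 7 - \frac{8}{12 + L}$)
$\frac{428 + b{\left(1 \right)}}{416 + D} = \frac{428 + \frac{76 + 7 \cdot 1}{12 + 1}}{416 + 354} = \frac{428 + \frac{76 + 7}{13}}{770} = \left(428 + \frac{1}{13} \cdot 83\right) \frac{1}{770} = \left(428 + \frac{83}{13}\right) \frac{1}{770} = \frac{5647}{13} \cdot \frac{1}{770} = \frac{5647}{10010}$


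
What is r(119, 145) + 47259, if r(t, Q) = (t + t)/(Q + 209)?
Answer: 8364962/177 ≈ 47260.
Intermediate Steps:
r(t, Q) = 2*t/(209 + Q) (r(t, Q) = (2*t)/(209 + Q) = 2*t/(209 + Q))
r(119, 145) + 47259 = 2*119/(209 + 145) + 47259 = 2*119/354 + 47259 = 2*119*(1/354) + 47259 = 119/177 + 47259 = 8364962/177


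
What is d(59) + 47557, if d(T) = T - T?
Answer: 47557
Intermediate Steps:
d(T) = 0
d(59) + 47557 = 0 + 47557 = 47557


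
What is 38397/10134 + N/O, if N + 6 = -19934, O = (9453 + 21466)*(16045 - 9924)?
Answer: 2422209934681/639304062222 ≈ 3.7888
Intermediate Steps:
O = 189255199 (O = 30919*6121 = 189255199)
N = -19940 (N = -6 - 19934 = -19940)
38397/10134 + N/O = 38397/10134 - 19940/189255199 = 38397*(1/10134) - 19940*1/189255199 = 12799/3378 - 19940/189255199 = 2422209934681/639304062222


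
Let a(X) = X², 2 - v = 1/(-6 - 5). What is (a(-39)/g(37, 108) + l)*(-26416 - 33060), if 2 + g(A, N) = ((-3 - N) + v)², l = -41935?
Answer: 1789482586643602/717481 ≈ 2.4941e+9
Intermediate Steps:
v = 23/11 (v = 2 - 1/(-6 - 5) = 2 - 1/(-11) = 2 - 1*(-1/11) = 2 + 1/11 = 23/11 ≈ 2.0909)
g(A, N) = -2 + (-10/11 - N)² (g(A, N) = -2 + ((-3 - N) + 23/11)² = -2 + (-10/11 - N)²)
(a(-39)/g(37, 108) + l)*(-26416 - 33060) = ((-39)²/(-2 + (10 + 11*108)²/121) - 41935)*(-26416 - 33060) = (1521/(-2 + (10 + 1188)²/121) - 41935)*(-59476) = (1521/(-2 + (1/121)*1198²) - 41935)*(-59476) = (1521/(-2 + (1/121)*1435204) - 41935)*(-59476) = (1521/(-2 + 1435204/121) - 41935)*(-59476) = (1521/(1434962/121) - 41935)*(-59476) = (1521*(121/1434962) - 41935)*(-59476) = (184041/1434962 - 41935)*(-59476) = -60174947429/1434962*(-59476) = 1789482586643602/717481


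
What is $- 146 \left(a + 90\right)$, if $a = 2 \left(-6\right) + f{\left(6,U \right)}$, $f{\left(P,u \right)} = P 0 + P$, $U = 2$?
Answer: $-12264$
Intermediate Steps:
$f{\left(P,u \right)} = P$ ($f{\left(P,u \right)} = 0 + P = P$)
$a = -6$ ($a = 2 \left(-6\right) + 6 = -12 + 6 = -6$)
$- 146 \left(a + 90\right) = - 146 \left(-6 + 90\right) = \left(-146\right) 84 = -12264$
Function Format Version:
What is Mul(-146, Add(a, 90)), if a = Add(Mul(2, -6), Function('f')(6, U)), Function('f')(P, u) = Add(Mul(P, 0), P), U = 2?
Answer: -12264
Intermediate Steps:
Function('f')(P, u) = P (Function('f')(P, u) = Add(0, P) = P)
a = -6 (a = Add(Mul(2, -6), 6) = Add(-12, 6) = -6)
Mul(-146, Add(a, 90)) = Mul(-146, Add(-6, 90)) = Mul(-146, 84) = -12264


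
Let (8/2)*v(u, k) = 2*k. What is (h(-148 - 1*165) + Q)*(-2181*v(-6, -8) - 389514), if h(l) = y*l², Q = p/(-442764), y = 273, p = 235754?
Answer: -125258339394306835/12299 ≈ -1.0184e+13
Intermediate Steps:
v(u, k) = k/2 (v(u, k) = (2*k)/4 = k/2)
Q = -117877/221382 (Q = 235754/(-442764) = 235754*(-1/442764) = -117877/221382 ≈ -0.53246)
h(l) = 273*l²
(h(-148 - 1*165) + Q)*(-2181*v(-6, -8) - 389514) = (273*(-148 - 1*165)² - 117877/221382)*(-2181*(-8)/2 - 389514) = (273*(-148 - 165)² - 117877/221382)*(-2181*(-4) - 389514) = (273*(-313)² - 117877/221382)*(8724 - 389514) = (273*97969 - 117877/221382)*(-380790) = (26745537 - 117877/221382)*(-380790) = (5920980354257/221382)*(-380790) = -125258339394306835/12299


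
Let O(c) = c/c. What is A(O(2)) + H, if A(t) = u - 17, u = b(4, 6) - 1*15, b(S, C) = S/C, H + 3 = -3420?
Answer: -10363/3 ≈ -3454.3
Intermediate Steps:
H = -3423 (H = -3 - 3420 = -3423)
u = -43/3 (u = 4/6 - 1*15 = 4*(⅙) - 15 = ⅔ - 15 = -43/3 ≈ -14.333)
O(c) = 1
A(t) = -94/3 (A(t) = -43/3 - 17 = -94/3)
A(O(2)) + H = -94/3 - 3423 = -10363/3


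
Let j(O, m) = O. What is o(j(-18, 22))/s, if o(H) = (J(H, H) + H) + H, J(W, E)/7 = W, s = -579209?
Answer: 162/579209 ≈ 0.00027969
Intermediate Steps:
J(W, E) = 7*W
o(H) = 9*H (o(H) = (7*H + H) + H = 8*H + H = 9*H)
o(j(-18, 22))/s = (9*(-18))/(-579209) = -162*(-1/579209) = 162/579209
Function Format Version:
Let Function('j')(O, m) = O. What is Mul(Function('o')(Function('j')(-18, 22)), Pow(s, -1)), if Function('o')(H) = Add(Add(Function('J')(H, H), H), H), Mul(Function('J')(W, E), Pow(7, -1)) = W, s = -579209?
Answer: Rational(162, 579209) ≈ 0.00027969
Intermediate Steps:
Function('J')(W, E) = Mul(7, W)
Function('o')(H) = Mul(9, H) (Function('o')(H) = Add(Add(Mul(7, H), H), H) = Add(Mul(8, H), H) = Mul(9, H))
Mul(Function('o')(Function('j')(-18, 22)), Pow(s, -1)) = Mul(Mul(9, -18), Pow(-579209, -1)) = Mul(-162, Rational(-1, 579209)) = Rational(162, 579209)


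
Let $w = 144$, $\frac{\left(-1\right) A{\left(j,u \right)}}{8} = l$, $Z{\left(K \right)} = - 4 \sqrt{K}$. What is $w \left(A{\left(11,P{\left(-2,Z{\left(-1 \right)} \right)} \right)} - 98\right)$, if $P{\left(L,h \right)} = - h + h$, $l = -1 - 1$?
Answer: $-11808$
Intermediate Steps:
$l = -2$
$P{\left(L,h \right)} = 0$
$A{\left(j,u \right)} = 16$ ($A{\left(j,u \right)} = \left(-8\right) \left(-2\right) = 16$)
$w \left(A{\left(11,P{\left(-2,Z{\left(-1 \right)} \right)} \right)} - 98\right) = 144 \left(16 - 98\right) = 144 \left(-82\right) = -11808$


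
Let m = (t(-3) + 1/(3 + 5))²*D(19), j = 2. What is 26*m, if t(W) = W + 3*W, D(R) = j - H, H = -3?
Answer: 586625/32 ≈ 18332.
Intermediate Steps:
D(R) = 5 (D(R) = 2 - 1*(-3) = 2 + 3 = 5)
t(W) = 4*W
m = 45125/64 (m = (4*(-3) + 1/(3 + 5))²*5 = (-12 + 1/8)²*5 = (-12 + ⅛)²*5 = (-95/8)²*5 = (9025/64)*5 = 45125/64 ≈ 705.08)
26*m = 26*(45125/64) = 586625/32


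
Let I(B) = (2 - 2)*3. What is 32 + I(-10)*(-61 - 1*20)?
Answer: 32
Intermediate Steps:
I(B) = 0 (I(B) = 0*3 = 0)
32 + I(-10)*(-61 - 1*20) = 32 + 0*(-61 - 1*20) = 32 + 0*(-61 - 20) = 32 + 0*(-81) = 32 + 0 = 32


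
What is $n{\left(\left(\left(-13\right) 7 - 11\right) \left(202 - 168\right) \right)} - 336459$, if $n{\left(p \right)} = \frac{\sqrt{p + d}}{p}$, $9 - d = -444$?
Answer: $-336459 - \frac{i \sqrt{335}}{1156} \approx -3.3646 \cdot 10^{5} - 0.015833 i$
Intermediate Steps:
$d = 453$ ($d = 9 - -444 = 9 + 444 = 453$)
$n{\left(p \right)} = \frac{\sqrt{453 + p}}{p}$ ($n{\left(p \right)} = \frac{\sqrt{p + 453}}{p} = \frac{\sqrt{453 + p}}{p}$)
$n{\left(\left(\left(-13\right) 7 - 11\right) \left(202 - 168\right) \right)} - 336459 = \frac{\sqrt{453 + \left(\left(-13\right) 7 - 11\right) \left(202 - 168\right)}}{\left(\left(-13\right) 7 - 11\right) \left(202 - 168\right)} - 336459 = \frac{\sqrt{453 + \left(-91 - 11\right) 34}}{\left(-91 - 11\right) 34} - 336459 = \frac{\sqrt{453 - 3468}}{\left(-102\right) 34} - 336459 = \frac{\sqrt{453 - 3468}}{-3468} - 336459 = - \frac{\sqrt{-3015}}{3468} - 336459 = - \frac{3 i \sqrt{335}}{3468} - 336459 = - \frac{i \sqrt{335}}{1156} - 336459 = -336459 - \frac{i \sqrt{335}}{1156}$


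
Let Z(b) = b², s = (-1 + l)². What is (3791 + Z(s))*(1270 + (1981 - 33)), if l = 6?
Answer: 14210688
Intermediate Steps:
s = 25 (s = (-1 + 6)² = 5² = 25)
(3791 + Z(s))*(1270 + (1981 - 33)) = (3791 + 25²)*(1270 + (1981 - 33)) = (3791 + 625)*(1270 + 1948) = 4416*3218 = 14210688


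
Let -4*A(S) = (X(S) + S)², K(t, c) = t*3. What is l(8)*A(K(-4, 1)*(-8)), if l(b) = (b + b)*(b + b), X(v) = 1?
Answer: -602176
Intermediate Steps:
K(t, c) = 3*t
l(b) = 4*b² (l(b) = (2*b)*(2*b) = 4*b²)
A(S) = -(1 + S)²/4
l(8)*A(K(-4, 1)*(-8)) = (4*8²)*(-(1 + (3*(-4))*(-8))²/4) = (4*64)*(-(1 - 12*(-8))²/4) = 256*(-(1 + 96)²/4) = 256*(-¼*97²) = 256*(-¼*9409) = 256*(-9409/4) = -602176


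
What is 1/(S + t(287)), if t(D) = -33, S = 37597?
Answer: 1/37564 ≈ 2.6621e-5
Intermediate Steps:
1/(S + t(287)) = 1/(37597 - 33) = 1/37564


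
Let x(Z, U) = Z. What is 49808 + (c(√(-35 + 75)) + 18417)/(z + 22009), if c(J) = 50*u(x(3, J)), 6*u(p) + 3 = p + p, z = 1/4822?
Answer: 5286082416716/106127399 ≈ 49809.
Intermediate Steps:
z = 1/4822 ≈ 0.00020738
u(p) = -½ + p/3 (u(p) = -½ + (p + p)/6 = -½ + (2*p)/6 = -½ + p/3)
c(J) = 25 (c(J) = 50*(-½ + (⅓)*3) = 50*(-½ + 1) = 50*(½) = 25)
49808 + (c(√(-35 + 75)) + 18417)/(z + 22009) = 49808 + (25 + 18417)/(1/4822 + 22009) = 49808 + 18442/(106127399/4822) = 49808 + 18442*(4822/106127399) = 49808 + 88927324/106127399 = 5286082416716/106127399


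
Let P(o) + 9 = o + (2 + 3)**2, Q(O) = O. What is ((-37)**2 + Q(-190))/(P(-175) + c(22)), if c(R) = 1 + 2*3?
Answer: -1179/152 ≈ -7.7566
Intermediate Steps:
c(R) = 7 (c(R) = 1 + 6 = 7)
P(o) = 16 + o (P(o) = -9 + (o + (2 + 3)**2) = -9 + (o + 5**2) = -9 + (o + 25) = -9 + (25 + o) = 16 + o)
((-37)**2 + Q(-190))/(P(-175) + c(22)) = ((-37)**2 - 190)/((16 - 175) + 7) = (1369 - 190)/(-159 + 7) = 1179/(-152) = 1179*(-1/152) = -1179/152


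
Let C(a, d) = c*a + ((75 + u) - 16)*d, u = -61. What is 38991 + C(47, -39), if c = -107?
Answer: 34040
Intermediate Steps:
C(a, d) = -107*a - 2*d (C(a, d) = -107*a + ((75 - 61) - 16)*d = -107*a + (14 - 16)*d = -107*a - 2*d)
38991 + C(47, -39) = 38991 + (-107*47 - 2*(-39)) = 38991 + (-5029 + 78) = 38991 - 4951 = 34040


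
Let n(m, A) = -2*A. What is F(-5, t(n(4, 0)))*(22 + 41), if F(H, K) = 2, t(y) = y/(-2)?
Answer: 126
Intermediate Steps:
t(y) = -y/2 (t(y) = y*(-½) = -y/2)
F(-5, t(n(4, 0)))*(22 + 41) = 2*(22 + 41) = 2*63 = 126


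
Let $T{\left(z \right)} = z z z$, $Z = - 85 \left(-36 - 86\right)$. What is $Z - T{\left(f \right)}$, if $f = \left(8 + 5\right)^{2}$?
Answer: $-4816439$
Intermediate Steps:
$f = 169$ ($f = 13^{2} = 169$)
$Z = 10370$ ($Z = \left(-85\right) \left(-122\right) = 10370$)
$T{\left(z \right)} = z^{3}$ ($T{\left(z \right)} = z z^{2} = z^{3}$)
$Z - T{\left(f \right)} = 10370 - 169^{3} = 10370 - 4826809 = -4816439$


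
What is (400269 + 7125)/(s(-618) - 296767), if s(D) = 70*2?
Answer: -407394/296627 ≈ -1.3734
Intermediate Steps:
s(D) = 140
(400269 + 7125)/(s(-618) - 296767) = (400269 + 7125)/(140 - 296767) = 407394/(-296627) = 407394*(-1/296627) = -407394/296627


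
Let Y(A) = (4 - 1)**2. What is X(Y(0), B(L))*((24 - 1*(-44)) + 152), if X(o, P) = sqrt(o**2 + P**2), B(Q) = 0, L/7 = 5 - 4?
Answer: 1980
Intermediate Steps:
Y(A) = 9 (Y(A) = 3**2 = 9)
L = 7 (L = 7*(5 - 4) = 7*1 = 7)
X(o, P) = sqrt(P**2 + o**2)
X(Y(0), B(L))*((24 - 1*(-44)) + 152) = sqrt(0**2 + 9**2)*((24 - 1*(-44)) + 152) = sqrt(0 + 81)*((24 + 44) + 152) = sqrt(81)*(68 + 152) = 9*220 = 1980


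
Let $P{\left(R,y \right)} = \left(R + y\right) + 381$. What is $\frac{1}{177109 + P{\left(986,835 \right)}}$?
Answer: $\frac{1}{179311} \approx 5.5769 \cdot 10^{-6}$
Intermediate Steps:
$P{\left(R,y \right)} = 381 + R + y$
$\frac{1}{177109 + P{\left(986,835 \right)}} = \frac{1}{177109 + \left(381 + 986 + 835\right)} = \frac{1}{177109 + 2202} = \frac{1}{179311}$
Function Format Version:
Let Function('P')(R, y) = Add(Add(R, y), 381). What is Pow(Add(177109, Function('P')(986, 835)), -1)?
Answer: Rational(1, 179311) ≈ 5.5769e-6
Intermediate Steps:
Function('P')(R, y) = Add(381, R, y)
Pow(Add(177109, Function('P')(986, 835)), -1) = Pow(Add(177109, Add(381, 986, 835)), -1) = Pow(Add(177109, 2202), -1) = Pow(179311, -1) = Rational(1, 179311)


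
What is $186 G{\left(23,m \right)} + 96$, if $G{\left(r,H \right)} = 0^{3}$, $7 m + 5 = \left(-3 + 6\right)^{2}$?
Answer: $96$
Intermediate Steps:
$m = \frac{4}{7}$ ($m = - \frac{5}{7} + \frac{\left(-3 + 6\right)^{2}}{7} = - \frac{5}{7} + \frac{3^{2}}{7} = - \frac{5}{7} + \frac{1}{7} \cdot 9 = - \frac{5}{7} + \frac{9}{7} = \frac{4}{7} \approx 0.57143$)
$G{\left(r,H \right)} = 0$
$186 G{\left(23,m \right)} + 96 = 186 \cdot 0 + 96 = 0 + 96 = 96$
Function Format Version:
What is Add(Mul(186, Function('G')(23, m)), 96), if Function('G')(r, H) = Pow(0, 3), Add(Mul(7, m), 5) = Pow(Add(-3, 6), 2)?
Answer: 96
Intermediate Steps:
m = Rational(4, 7) (m = Add(Rational(-5, 7), Mul(Rational(1, 7), Pow(Add(-3, 6), 2))) = Add(Rational(-5, 7), Mul(Rational(1, 7), Pow(3, 2))) = Add(Rational(-5, 7), Mul(Rational(1, 7), 9)) = Add(Rational(-5, 7), Rational(9, 7)) = Rational(4, 7) ≈ 0.57143)
Function('G')(r, H) = 0
Add(Mul(186, Function('G')(23, m)), 96) = Add(Mul(186, 0), 96) = Add(0, 96) = 96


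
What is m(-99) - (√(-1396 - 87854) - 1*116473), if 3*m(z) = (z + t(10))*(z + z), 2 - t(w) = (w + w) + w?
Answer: 124855 - 5*I*√3570 ≈ 1.2486e+5 - 298.75*I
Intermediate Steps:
t(w) = 2 - 3*w (t(w) = 2 - ((w + w) + w) = 2 - (2*w + w) = 2 - 3*w)
m(z) = 2*z*(-28 + z)/3 (m(z) = ((z + (2 - 3*10))*(z + z))/3 = ((z + (2 - 30))*(2*z))/3 = ((z - 28)*(2*z))/3 = ((-28 + z)*(2*z))/3 = (2*z*(-28 + z))/3 = 2*z*(-28 + z)/3)
m(-99) - (√(-1396 - 87854) - 1*116473) = (⅔)*(-99)*(-28 - 99) - (√(-1396 - 87854) - 1*116473) = (⅔)*(-99)*(-127) - (√(-89250) - 116473) = 8382 - (5*I*√3570 - 116473) = 8382 - (-116473 + 5*I*√3570) = 8382 + (116473 - 5*I*√3570) = 124855 - 5*I*√3570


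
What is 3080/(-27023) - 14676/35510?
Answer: -252980174/479793365 ≈ -0.52727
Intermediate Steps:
3080/(-27023) - 14676/35510 = 3080*(-1/27023) - 14676*1/35510 = -3080/27023 - 7338/17755 = -252980174/479793365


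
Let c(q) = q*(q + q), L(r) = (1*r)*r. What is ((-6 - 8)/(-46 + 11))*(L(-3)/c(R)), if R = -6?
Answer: 1/20 ≈ 0.050000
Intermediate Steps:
L(r) = r² (L(r) = r*r = r²)
c(q) = 2*q² (c(q) = q*(2*q) = 2*q²)
((-6 - 8)/(-46 + 11))*(L(-3)/c(R)) = ((-6 - 8)/(-46 + 11))*((-3)²/((2*(-6)²))) = (-14/(-35))*(9/((2*36))) = (-14*(-1/35))*(9/72) = 2*(9*(1/72))/5 = (⅖)*(⅛) = 1/20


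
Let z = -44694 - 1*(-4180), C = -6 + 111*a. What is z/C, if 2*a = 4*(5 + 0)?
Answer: -20257/552 ≈ -36.697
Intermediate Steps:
a = 10 (a = (4*(5 + 0))/2 = (4*5)/2 = (1/2)*20 = 10)
C = 1104 (C = -6 + 111*10 = -6 + 1110 = 1104)
z = -40514 (z = -44694 + 4180 = -40514)
z/C = -40514/1104 = -40514*1/1104 = -20257/552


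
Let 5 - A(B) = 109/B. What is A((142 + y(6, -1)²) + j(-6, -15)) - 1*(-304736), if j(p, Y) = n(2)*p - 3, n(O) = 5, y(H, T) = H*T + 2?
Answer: 38092516/125 ≈ 3.0474e+5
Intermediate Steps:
y(H, T) = 2 + H*T
j(p, Y) = -3 + 5*p (j(p, Y) = 5*p - 3 = -3 + 5*p)
A(B) = 5 - 109/B
A((142 + y(6, -1)²) + j(-6, -15)) - 1*(-304736) = (5 - 109/((142 + (2 + 6*(-1))²) + (-3 + 5*(-6)))) - 1*(-304736) = (5 - 109/((142 + (2 - 6)²) + (-3 - 30))) + 304736 = (5 - 109/((142 + (-4)²) - 33)) + 304736 = (5 - 109/((142 + 16) - 33)) + 304736 = (5 - 109/(158 - 33)) + 304736 = (5 - 109/125) + 304736 = 516/125 + 304736 = 38092516/125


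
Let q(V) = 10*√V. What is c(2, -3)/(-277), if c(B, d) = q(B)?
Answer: -10*√2/277 ≈ -0.051055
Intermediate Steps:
c(B, d) = 10*√B
c(2, -3)/(-277) = (10*√2)/(-277) = (10*√2)*(-1/277) = -10*√2/277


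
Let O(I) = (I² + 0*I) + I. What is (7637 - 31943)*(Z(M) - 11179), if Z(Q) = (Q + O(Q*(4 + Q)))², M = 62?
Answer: -6818226876268895970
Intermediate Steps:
O(I) = I + I² (O(I) = (I² + 0) + I = I² + I = I + I²)
Z(Q) = (Q + Q*(1 + Q*(4 + Q))*(4 + Q))² (Z(Q) = (Q + (Q*(4 + Q))*(1 + Q*(4 + Q)))² = (Q + Q*(1 + Q*(4 + Q))*(4 + Q))²)
(7637 - 31943)*(Z(M) - 11179) = (7637 - 31943)*(62²*(1 + (1 + 62*(4 + 62))*(4 + 62))² - 11179) = -24306*(3844*(1 + (1 + 62*66)*66)² - 11179) = -24306*(3844*(1 + (1 + 4092)*66)² - 11179) = -24306*(3844*(1 + 4093*66)² - 11179) = -24306*(3844*(1 + 270138)² - 11179) = -24306*(3844*270139² - 11179) = -24306*(3844*72975079321 - 11179) = -24306*(280516204909924 - 11179) = -24306*280516204898745 = -6818226876268895970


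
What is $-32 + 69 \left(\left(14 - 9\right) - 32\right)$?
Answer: $-1895$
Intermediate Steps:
$-32 + 69 \left(\left(14 - 9\right) - 32\right) = -32 + 69 \left(5 - 32\right) = -32 + 69 \left(-27\right) = -32 - 1863 = -1895$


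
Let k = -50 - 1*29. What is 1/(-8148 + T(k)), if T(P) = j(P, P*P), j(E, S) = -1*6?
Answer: -1/8154 ≈ -0.00012264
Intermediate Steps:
j(E, S) = -6
k = -79 (k = -50 - 29 = -79)
T(P) = -6
1/(-8148 + T(k)) = 1/(-8148 - 6) = 1/(-8154) = -1/8154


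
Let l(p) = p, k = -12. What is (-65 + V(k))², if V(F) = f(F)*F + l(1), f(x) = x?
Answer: 6400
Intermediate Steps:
V(F) = 1 + F² (V(F) = F*F + 1 = F² + 1 = 1 + F²)
(-65 + V(k))² = (-65 + (1 + (-12)²))² = (-65 + (1 + 144))² = (-65 + 145)² = 80² = 6400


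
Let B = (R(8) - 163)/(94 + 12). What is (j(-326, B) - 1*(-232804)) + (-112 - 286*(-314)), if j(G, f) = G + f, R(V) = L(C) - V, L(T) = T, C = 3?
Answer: 17074926/53 ≈ 3.2217e+5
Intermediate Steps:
R(V) = 3 - V
B = -84/53 (B = ((3 - 1*8) - 163)/(94 + 12) = ((3 - 8) - 163)/106 = (-5 - 163)*(1/106) = -168*1/106 = -84/53 ≈ -1.5849)
(j(-326, B) - 1*(-232804)) + (-112 - 286*(-314)) = ((-326 - 84/53) - 1*(-232804)) + (-112 - 286*(-314)) = (-17362/53 + 232804) + (-112 + 89804) = 12321250/53 + 89692 = 17074926/53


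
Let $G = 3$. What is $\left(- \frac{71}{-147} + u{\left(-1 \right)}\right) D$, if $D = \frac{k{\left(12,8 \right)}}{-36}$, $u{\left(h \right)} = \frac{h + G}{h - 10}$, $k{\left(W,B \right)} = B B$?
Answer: $- \frac{7792}{14553} \approx -0.53542$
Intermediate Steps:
$k{\left(W,B \right)} = B^{2}$
$u{\left(h \right)} = \frac{3 + h}{-10 + h}$ ($u{\left(h \right)} = \frac{h + 3}{h - 10} = \frac{3 + h}{-10 + h}$)
$D = - \frac{16}{9}$ ($D = \frac{8^{2}}{-36} = 64 \left(- \frac{1}{36}\right) = - \frac{16}{9} \approx -1.7778$)
$\left(- \frac{71}{-147} + u{\left(-1 \right)}\right) D = \left(- \frac{71}{-147} + \frac{3 - 1}{-10 - 1}\right) \left(- \frac{16}{9}\right) = \left(\left(-71\right) \left(- \frac{1}{147}\right) + \frac{1}{-11} \cdot 2\right) \left(- \frac{16}{9}\right) = \left(\frac{71}{147} - \frac{2}{11}\right) \left(- \frac{16}{9}\right) = \frac{487}{1617} \left(- \frac{16}{9}\right) = - \frac{7792}{14553}$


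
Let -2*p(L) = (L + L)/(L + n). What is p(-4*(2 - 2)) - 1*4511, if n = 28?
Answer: -4511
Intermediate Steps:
p(L) = -L/(28 + L) (p(L) = -(L + L)/(2*(L + 28)) = -2*L/(2*(28 + L)) = -L/(28 + L))
p(-4*(2 - 2)) - 1*4511 = -(-4*(2 - 2))/(28 - 4*(2 - 2)) - 1*4511 = -(-4*0)/(28 - 4*0) - 4511 = -1*0/(28 + 0) - 4511 = -1*0/28 - 4511 = -1*0*1/28 - 4511 = 0 - 4511 = -4511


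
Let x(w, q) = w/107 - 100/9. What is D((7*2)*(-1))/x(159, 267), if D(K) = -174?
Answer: 167562/9269 ≈ 18.078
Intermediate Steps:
x(w, q) = -100/9 + w/107 (x(w, q) = w*(1/107) - 100*1/9 = w/107 - 100/9 = -100/9 + w/107)
D((7*2)*(-1))/x(159, 267) = -174/(-100/9 + (1/107)*159) = -174/(-100/9 + 159/107) = -174/(-9269/963) = -174*(-963/9269) = 167562/9269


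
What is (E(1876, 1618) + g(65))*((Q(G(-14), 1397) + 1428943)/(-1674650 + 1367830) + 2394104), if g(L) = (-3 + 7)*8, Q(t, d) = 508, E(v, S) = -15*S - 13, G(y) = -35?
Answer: -17813755383413079/306820 ≈ -5.8059e+10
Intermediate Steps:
E(v, S) = -13 - 15*S
g(L) = 32 (g(L) = 4*8 = 32)
(E(1876, 1618) + g(65))*((Q(G(-14), 1397) + 1428943)/(-1674650 + 1367830) + 2394104) = ((-13 - 15*1618) + 32)*((508 + 1428943)/(-1674650 + 1367830) + 2394104) = ((-13 - 24270) + 32)*(1429451/(-306820) + 2394104) = (-24283 + 32)*(1429451*(-1/306820) + 2394104) = -24251*(-1429451/306820 + 2394104) = -24251*734557559829/306820 = -17813755383413079/306820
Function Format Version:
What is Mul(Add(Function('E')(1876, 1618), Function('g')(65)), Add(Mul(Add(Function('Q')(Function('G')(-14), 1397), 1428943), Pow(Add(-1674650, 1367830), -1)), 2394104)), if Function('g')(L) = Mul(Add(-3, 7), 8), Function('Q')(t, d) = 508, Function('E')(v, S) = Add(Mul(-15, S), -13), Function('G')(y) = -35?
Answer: Rational(-17813755383413079, 306820) ≈ -5.8059e+10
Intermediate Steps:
Function('E')(v, S) = Add(-13, Mul(-15, S))
Function('g')(L) = 32 (Function('g')(L) = Mul(4, 8) = 32)
Mul(Add(Function('E')(1876, 1618), Function('g')(65)), Add(Mul(Add(Function('Q')(Function('G')(-14), 1397), 1428943), Pow(Add(-1674650, 1367830), -1)), 2394104)) = Mul(Add(Add(-13, Mul(-15, 1618)), 32), Add(Mul(Add(508, 1428943), Pow(Add(-1674650, 1367830), -1)), 2394104)) = Mul(Add(Add(-13, -24270), 32), Add(Mul(1429451, Pow(-306820, -1)), 2394104)) = Mul(Add(-24283, 32), Add(Mul(1429451, Rational(-1, 306820)), 2394104)) = Mul(-24251, Add(Rational(-1429451, 306820), 2394104)) = Mul(-24251, Rational(734557559829, 306820)) = Rational(-17813755383413079, 306820)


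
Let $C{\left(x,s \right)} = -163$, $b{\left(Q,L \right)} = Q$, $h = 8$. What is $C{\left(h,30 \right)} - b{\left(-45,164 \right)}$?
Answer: $-118$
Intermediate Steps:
$C{\left(h,30 \right)} - b{\left(-45,164 \right)} = -163 - -45 = -163 + 45 = -118$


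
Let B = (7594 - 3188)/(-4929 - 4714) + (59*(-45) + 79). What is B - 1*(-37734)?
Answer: 339024188/9643 ≈ 35158.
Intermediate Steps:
B = -24844774/9643 (B = 4406/(-9643) + (-2655 + 79) = 4406*(-1/9643) - 2576 = -4406/9643 - 2576 = -24844774/9643 ≈ -2576.5)
B - 1*(-37734) = -24844774/9643 - 1*(-37734) = -24844774/9643 + 37734 = 339024188/9643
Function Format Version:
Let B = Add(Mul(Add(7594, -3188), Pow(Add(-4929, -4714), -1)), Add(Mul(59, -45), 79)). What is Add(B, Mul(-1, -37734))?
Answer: Rational(339024188, 9643) ≈ 35158.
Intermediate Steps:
B = Rational(-24844774, 9643) (B = Add(Mul(4406, Pow(-9643, -1)), Add(-2655, 79)) = Add(Mul(4406, Rational(-1, 9643)), -2576) = Add(Rational(-4406, 9643), -2576) = Rational(-24844774, 9643) ≈ -2576.5)
Add(B, Mul(-1, -37734)) = Add(Rational(-24844774, 9643), Mul(-1, -37734)) = Add(Rational(-24844774, 9643), 37734) = Rational(339024188, 9643)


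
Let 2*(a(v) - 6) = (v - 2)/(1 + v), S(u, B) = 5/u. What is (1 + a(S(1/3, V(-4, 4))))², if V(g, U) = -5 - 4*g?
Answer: 56169/1024 ≈ 54.853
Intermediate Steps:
a(v) = 6 + (-2 + v)/(2*(1 + v)) (a(v) = 6 + ((v - 2)/(1 + v))/2 = 6 + ((-2 + v)/(1 + v))/2 = 6 + (-2 + v)/(2*(1 + v)))
(1 + a(S(1/3, V(-4, 4))))² = (1 + (10 + 13*(5/(1/3)))/(2*(1 + 5/(1/3))))² = (1 + (10 + 13*(5/(⅓)))/(2*(1 + 5/(⅓))))² = (1 + (10 + 13*(5*3))/(2*(1 + 5*3)))² = (1 + (10 + 13*15)/(2*(1 + 15)))² = (1 + (½)*(10 + 195)/16)² = (1 + (½)*(1/16)*205)² = (1 + 205/32)² = (237/32)² = 56169/1024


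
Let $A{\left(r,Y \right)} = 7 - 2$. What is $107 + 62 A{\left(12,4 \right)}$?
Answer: $417$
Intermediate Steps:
$A{\left(r,Y \right)} = 5$
$107 + 62 A{\left(12,4 \right)} = 107 + 62 \cdot 5 = 107 + 310 = 417$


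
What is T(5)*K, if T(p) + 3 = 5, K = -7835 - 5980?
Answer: -27630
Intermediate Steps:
K = -13815
T(p) = 2 (T(p) = -3 + 5 = 2)
T(5)*K = 2*(-13815) = -27630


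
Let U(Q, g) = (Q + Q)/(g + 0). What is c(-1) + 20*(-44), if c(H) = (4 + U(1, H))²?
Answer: -876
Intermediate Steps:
U(Q, g) = 2*Q/g (U(Q, g) = (2*Q)/g = 2*Q/g)
c(H) = (4 + 2/H)² (c(H) = (4 + 2*1/H)² = (4 + 2/H)²)
c(-1) + 20*(-44) = (4 + 2/(-1))² + 20*(-44) = (4 + 2*(-1))² - 880 = (4 - 2)² - 880 = 2² - 880 = 4 - 880 = -876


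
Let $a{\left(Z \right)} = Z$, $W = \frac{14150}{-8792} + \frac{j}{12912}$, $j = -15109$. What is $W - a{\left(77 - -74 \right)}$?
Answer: $- \frac{2182176379}{14190288} \approx -153.78$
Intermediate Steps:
$W = - \frac{39442891}{14190288}$ ($W = \frac{14150}{-8792} - \frac{15109}{12912} = 14150 \left(- \frac{1}{8792}\right) - \frac{15109}{12912} = - \frac{7075}{4396} - \frac{15109}{12912} = - \frac{39442891}{14190288} \approx -2.7796$)
$W - a{\left(77 - -74 \right)} = - \frac{39442891}{14190288} - \left(77 - -74\right) = - \frac{39442891}{14190288} - \left(77 + 74\right) = - \frac{39442891}{14190288} - 151 = - \frac{2182176379}{14190288}$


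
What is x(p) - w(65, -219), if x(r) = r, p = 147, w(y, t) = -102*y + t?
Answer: 6996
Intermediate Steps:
w(y, t) = t - 102*y
x(p) - w(65, -219) = 147 - (-219 - 102*65) = 147 - (-219 - 6630) = 147 - 1*(-6849) = 147 + 6849 = 6996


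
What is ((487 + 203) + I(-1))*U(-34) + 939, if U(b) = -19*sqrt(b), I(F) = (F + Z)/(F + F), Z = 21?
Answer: 939 - 12920*I*sqrt(34) ≈ 939.0 - 75336.0*I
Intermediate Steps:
I(F) = (21 + F)/(2*F) (I(F) = (F + 21)/(F + F) = (21 + F)/((2*F)) = (21 + F)*(1/(2*F)) = (21 + F)/(2*F))
((487 + 203) + I(-1))*U(-34) + 939 = ((487 + 203) + (1/2)*(21 - 1)/(-1))*(-19*I*sqrt(34)) + 939 = (690 + (1/2)*(-1)*20)*(-19*I*sqrt(34)) + 939 = (690 - 10)*(-19*I*sqrt(34)) + 939 = 680*(-19*I*sqrt(34)) + 939 = -12920*I*sqrt(34) + 939 = 939 - 12920*I*sqrt(34)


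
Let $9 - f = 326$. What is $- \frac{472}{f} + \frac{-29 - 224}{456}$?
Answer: $\frac{135031}{144552} \approx 0.93413$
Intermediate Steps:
$f = -317$ ($f = 9 - 326 = -317$)
$- \frac{472}{f} + \frac{-29 - 224}{456} = - \frac{472}{-317} + \frac{-29 - 224}{456} = \left(-472\right) \left(- \frac{1}{317}\right) + \left(-29 - 224\right) \frac{1}{456} = \frac{472}{317} - \frac{253}{456} = \frac{135031}{144552}$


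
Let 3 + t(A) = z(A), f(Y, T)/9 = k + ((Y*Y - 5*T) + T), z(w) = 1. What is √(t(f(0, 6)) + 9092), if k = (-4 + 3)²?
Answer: 3*√1010 ≈ 95.342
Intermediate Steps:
k = 1 (k = (-1)² = 1)
f(Y, T) = 9 - 36*T + 9*Y² (f(Y, T) = 9*(1 + ((Y*Y - 5*T) + T)) = 9*(1 + ((Y² - 5*T) + T)) = 9*(1 + (Y² - 4*T)) = 9*(1 + Y² - 4*T) = 9 - 36*T + 9*Y²)
t(A) = -2 (t(A) = -3 + 1 = -2)
√(t(f(0, 6)) + 9092) = √(-2 + 9092) = √9090 = 3*√1010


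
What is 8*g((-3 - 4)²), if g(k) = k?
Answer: 392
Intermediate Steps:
8*g((-3 - 4)²) = 8*(-3 - 4)² = 8*(-7)² = 8*49 = 392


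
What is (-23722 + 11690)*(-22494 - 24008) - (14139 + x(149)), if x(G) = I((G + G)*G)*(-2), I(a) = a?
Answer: 559586729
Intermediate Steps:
x(G) = -4*G² (x(G) = ((G + G)*G)*(-2) = ((2*G)*G)*(-2) = (2*G²)*(-2) = -4*G²)
(-23722 + 11690)*(-22494 - 24008) - (14139 + x(149)) = (-23722 + 11690)*(-22494 - 24008) - (14139 - 4*149²) = -12032*(-46502) - (14139 - 4*22201) = 559512064 - (14139 - 88804) = 559512064 - 1*(-74665) = 559512064 + 74665 = 559586729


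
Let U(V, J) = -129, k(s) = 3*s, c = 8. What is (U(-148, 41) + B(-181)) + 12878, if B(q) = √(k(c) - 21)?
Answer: 12749 + √3 ≈ 12751.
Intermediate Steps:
B(q) = √3 (B(q) = √(3*8 - 21) = √(24 - 21) = √3)
(U(-148, 41) + B(-181)) + 12878 = (-129 + √3) + 12878 = 12749 + √3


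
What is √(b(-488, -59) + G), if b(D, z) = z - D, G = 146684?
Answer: √147113 ≈ 383.55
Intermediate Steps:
√(b(-488, -59) + G) = √((-59 - 1*(-488)) + 146684) = √((-59 + 488) + 146684) = √(429 + 146684) = √147113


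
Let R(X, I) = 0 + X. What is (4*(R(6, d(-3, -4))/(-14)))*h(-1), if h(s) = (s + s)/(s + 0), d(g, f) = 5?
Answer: -24/7 ≈ -3.4286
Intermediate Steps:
h(s) = 2 (h(s) = (2*s)/s = 2)
R(X, I) = X
(4*(R(6, d(-3, -4))/(-14)))*h(-1) = (4*(6/(-14)))*2 = (4*(6*(-1/14)))*2 = (4*(-3/7))*2 = -12/7*2 = -24/7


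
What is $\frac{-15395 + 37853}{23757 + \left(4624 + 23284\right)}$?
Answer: $\frac{22458}{51665} \approx 0.43468$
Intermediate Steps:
$\frac{-15395 + 37853}{23757 + \left(4624 + 23284\right)} = \frac{22458}{23757 + 27908} = \frac{22458}{51665}$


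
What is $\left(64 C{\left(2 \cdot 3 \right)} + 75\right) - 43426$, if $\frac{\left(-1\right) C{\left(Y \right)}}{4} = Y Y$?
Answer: $-52567$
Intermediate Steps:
$C{\left(Y \right)} = - 4 Y^{2}$ ($C{\left(Y \right)} = - 4 Y Y = - 4 Y^{2}$)
$\left(64 C{\left(2 \cdot 3 \right)} + 75\right) - 43426 = \left(64 \left(- 4 \left(2 \cdot 3\right)^{2}\right) + 75\right) - 43426 = \left(64 \left(- 4 \cdot 6^{2}\right) + 75\right) - 43426 = \left(64 \left(\left(-4\right) 36\right) + 75\right) - 43426 = \left(64 \left(-144\right) + 75\right) - 43426 = \left(-9216 + 75\right) - 43426 = -9141 - 43426 = -52567$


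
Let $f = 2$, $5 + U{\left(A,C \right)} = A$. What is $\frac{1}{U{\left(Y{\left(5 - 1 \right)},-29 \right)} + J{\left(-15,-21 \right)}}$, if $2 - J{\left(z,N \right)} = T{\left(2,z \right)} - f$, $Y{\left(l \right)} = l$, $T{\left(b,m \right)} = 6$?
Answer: $- \frac{1}{3} \approx -0.33333$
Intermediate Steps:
$U{\left(A,C \right)} = -5 + A$
$J{\left(z,N \right)} = -2$ ($J{\left(z,N \right)} = 2 - \left(6 - 2\right) = 2 - 4 = -2$)
$\frac{1}{U{\left(Y{\left(5 - 1 \right)},-29 \right)} + J{\left(-15,-21 \right)}} = \frac{1}{\left(-5 + \left(5 - 1\right)\right) - 2} = \frac{1}{\left(-5 + 4\right) - 2} = \frac{1}{-1 - 2} = \frac{1}{-3} = - \frac{1}{3}$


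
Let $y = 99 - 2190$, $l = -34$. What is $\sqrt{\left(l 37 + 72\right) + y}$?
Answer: $i \sqrt{3277} \approx 57.245 i$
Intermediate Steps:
$y = -2091$ ($y = 99 - 2190 = -2091$)
$\sqrt{\left(l 37 + 72\right) + y} = \sqrt{\left(\left(-34\right) 37 + 72\right) - 2091} = \sqrt{\left(-1258 + 72\right) - 2091} = \sqrt{-1186 - 2091} = \sqrt{-3277} = i \sqrt{3277}$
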